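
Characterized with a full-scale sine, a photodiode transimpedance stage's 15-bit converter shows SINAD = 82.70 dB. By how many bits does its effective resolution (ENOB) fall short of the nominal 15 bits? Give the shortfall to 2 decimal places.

N_eff = (82.70 − 1.76)/6.02 = 13.4452 bits.
Lost resolution: 15 − 13.4452 = 1.5548 bits.

1.55 bits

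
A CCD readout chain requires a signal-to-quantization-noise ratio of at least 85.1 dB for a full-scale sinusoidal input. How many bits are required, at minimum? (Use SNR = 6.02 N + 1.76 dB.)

14 bits

6.02 N + 1.76 ≥ 85.1 gives N ≥ 13.844, so the minimum integer is 14.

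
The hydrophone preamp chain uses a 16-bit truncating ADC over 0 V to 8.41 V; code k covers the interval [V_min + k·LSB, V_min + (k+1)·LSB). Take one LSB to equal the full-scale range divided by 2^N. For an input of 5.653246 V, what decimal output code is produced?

Span = 8.41 V. LSB = 8.41 V / 2^16 ≈ 128.3 µV.
V_in − V_min = 5.653246 − (0) = 5.653246 V.
Divide by LSB: 5.653246 × 65536/8.41 = 44053.6421.
Truncating gives code 44053.

44053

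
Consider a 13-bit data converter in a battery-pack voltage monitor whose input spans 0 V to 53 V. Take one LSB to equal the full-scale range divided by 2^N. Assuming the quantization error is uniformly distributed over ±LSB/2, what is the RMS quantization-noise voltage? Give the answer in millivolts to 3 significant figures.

1.87 mV

V_FS = 53 V.
Step size = 53/8192 V = 6.4697 mV.
For a uniform distribution on [−LSB/2, +LSB/2], V_rms = LSB/√12 = 6.4697 mV/3.4641 = 1.87 mV.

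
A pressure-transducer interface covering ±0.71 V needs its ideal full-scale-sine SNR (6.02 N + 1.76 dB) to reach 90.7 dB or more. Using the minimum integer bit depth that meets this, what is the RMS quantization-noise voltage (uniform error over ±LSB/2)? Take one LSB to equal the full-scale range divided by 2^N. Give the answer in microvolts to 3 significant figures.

Span: 0.71 V − (-0.71 V) = 1.42 V.
Required N = ⌈(90.7 − 1.76)/6.02⌉ = ⌈14.774⌉ = 15.
One LSB is 1.42 V / 32768 = 43.335 µV.
V_rms = LSB/√12 = 12.5 µV.

12.5 µV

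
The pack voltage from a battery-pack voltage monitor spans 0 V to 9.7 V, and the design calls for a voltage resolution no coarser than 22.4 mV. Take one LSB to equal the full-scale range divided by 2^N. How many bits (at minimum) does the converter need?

Range is 9.7 V.
Need 2^N ≥ 9.7 V / 22.4 mV = 433.0 → N_min = 9.

9 bits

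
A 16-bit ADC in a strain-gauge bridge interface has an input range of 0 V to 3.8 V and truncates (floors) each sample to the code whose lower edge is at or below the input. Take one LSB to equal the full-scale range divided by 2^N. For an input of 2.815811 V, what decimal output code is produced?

Range is 3.8 V. LSB = 3.8 V / 2^16 ≈ 57.98 µV.
(V_in − V_min) × 2^16/range = (2.815811 − (0)) × 65536/3.8 = 48562.366.
Floor → code = 48562.

48562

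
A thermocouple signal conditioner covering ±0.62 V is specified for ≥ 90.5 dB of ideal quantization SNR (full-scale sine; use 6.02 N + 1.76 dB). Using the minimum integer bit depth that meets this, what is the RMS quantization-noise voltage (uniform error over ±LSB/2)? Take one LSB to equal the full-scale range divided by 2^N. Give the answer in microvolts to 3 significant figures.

10.9 µV

Range = 0.62 − (-0.62) = 1.24 V.
Solving 6.02 N ≥ 90.5 − 1.76: N ≥ 14.741. Round up → N = 15.
Step size = 1.24/32768 V = 37.842 µV.
σ_q = LSB/√12 = 37.842 µV/3.4641 = 10.9 µV.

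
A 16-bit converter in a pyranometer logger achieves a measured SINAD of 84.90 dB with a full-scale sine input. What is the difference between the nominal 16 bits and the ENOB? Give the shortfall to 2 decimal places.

2.19 bits

N_eff = (84.90 − 1.76)/6.02 = 13.8106 bits.
Shortfall = 16 − 13.8106 = 2.1894 bits.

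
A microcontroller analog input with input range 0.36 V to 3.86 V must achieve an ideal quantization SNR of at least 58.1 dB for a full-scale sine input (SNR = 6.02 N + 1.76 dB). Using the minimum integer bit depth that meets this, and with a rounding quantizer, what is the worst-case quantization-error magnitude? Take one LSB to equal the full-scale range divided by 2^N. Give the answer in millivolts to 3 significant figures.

1.71 mV

Full-scale range = 3.86 V − (0.36 V) = 3.5 V.
6.02 N + 1.76 ≥ 58.1 gives N ≥ 9.359, so the minimum integer is 10.
Step size = 3.5/1024 V = 3.4180 mV.
Max error for round-to-nearest is LSB/2 = 1.71 mV.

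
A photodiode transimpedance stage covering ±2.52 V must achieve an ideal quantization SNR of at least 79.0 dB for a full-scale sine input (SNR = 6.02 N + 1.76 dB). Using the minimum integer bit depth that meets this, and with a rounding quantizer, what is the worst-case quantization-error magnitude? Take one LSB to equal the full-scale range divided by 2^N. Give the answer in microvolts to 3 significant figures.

308 µV

The full-scale span is 2.52 − (-2.52) = 5.04 V.
6.02 N + 1.76 ≥ 79.0 gives N ≥ 12.831, so the minimum integer is 13.
LSB = 5.04 V ÷ 2^13 = 5.04/8192 V = 0.61523 mV.
Max error for round-to-nearest is LSB/2 = 308 µV.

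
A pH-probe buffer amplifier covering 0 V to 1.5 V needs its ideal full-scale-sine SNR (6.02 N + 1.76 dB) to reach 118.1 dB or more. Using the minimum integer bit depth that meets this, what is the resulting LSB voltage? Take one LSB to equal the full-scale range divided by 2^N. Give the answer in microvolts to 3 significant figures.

Range is 1.5 V.
Required N = ⌈(118.1 − 1.76)/6.02⌉ = ⌈19.326⌉ = 20.
One LSB is 1.5 V / 1048576 = 1.43 µV.

1.43 µV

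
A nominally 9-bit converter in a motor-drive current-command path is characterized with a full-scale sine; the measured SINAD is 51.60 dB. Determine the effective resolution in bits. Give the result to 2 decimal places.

8.28 bits

ENOB = (SINAD − 1.76) / 6.02 = (51.60 − 1.76) / 6.02 = 49.84 / 6.02 = 8.2791.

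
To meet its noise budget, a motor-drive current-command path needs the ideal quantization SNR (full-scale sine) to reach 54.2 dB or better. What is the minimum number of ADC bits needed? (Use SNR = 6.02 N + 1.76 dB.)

9 bits

N ≥ (54.2 − 1.76)/6.02 = 8.711 → N_min = 9.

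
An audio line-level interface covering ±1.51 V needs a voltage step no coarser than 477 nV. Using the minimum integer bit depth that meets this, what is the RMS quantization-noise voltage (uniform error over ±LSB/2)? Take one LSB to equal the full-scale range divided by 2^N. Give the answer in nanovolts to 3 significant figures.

104 nV

Span: 1.51 V − (-1.51 V) = 3.02 V.
Levels needed ≥ 3.02/477 nV = 6.331e6. 2^23 = 8388608 suffices, so N_min = 23.
One LSB is 3.02 V / 8388608 = 360.01 nV.
σ_q = LSB/√12 = 360.01 nV/3.4641 = 104 nV.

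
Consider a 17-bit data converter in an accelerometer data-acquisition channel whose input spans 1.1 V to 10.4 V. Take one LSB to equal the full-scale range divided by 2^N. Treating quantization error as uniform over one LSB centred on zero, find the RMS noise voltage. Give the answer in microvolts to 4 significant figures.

20.48 µV

The full-scale span is 10.4 − (1.1) = 9.3 V.
LSB = 9.3 V ÷ 2^17 = 9.3/131072 V = 70.9534 µV.
For a uniform distribution on [−LSB/2, +LSB/2], V_rms = LSB/√12 = 70.9534 µV/3.4641 = 20.48 µV.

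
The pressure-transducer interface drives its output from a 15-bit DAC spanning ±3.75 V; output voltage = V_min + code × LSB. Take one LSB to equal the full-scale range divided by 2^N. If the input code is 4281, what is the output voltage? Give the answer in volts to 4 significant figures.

Range = 3.75 − (-3.75) = 7.5 V. LSB = 7.5 V / 2^15.
V_out = V_min + code × LSB = -3.75 V + 4281 × 7.5 V / 32768
      = -3.75 V + 0.979843 V = -2.77016 V.

-2.770 V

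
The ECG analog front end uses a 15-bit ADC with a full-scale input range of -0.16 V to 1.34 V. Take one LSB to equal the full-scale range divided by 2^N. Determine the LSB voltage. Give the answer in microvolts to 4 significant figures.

Range = 1.34 − (-0.16) = 1.5 V.
2^15 = 32768 levels.
Step size = 1.5/32768 V = 45.78 µV.

45.78 µV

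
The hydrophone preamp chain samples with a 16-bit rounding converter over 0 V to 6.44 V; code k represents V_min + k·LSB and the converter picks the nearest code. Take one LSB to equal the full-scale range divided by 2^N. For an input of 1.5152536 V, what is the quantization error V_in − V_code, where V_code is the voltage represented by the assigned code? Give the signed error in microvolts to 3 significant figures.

Full-scale range = 6.44 V. LSB = 6.44 V / 2^16 ≈ 98.27 µV.
Position in LSBs: (1.5152536 − (0)) × 65536/6.44 = 15419.8230; rounding gives k = 15420.
V_code = 0 + (15420/65536) × 6.44 = 1.5152709961 V.
Error = V_in − V_code = 1.5152536 − (1.5152709961) = −17.4 µV.

−17.4 µV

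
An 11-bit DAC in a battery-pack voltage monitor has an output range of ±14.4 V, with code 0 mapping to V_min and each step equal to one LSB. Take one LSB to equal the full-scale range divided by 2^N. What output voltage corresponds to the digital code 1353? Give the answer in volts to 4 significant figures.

Full-scale range = 14.4 V − (-14.4 V) = 28.8 V. LSB = 28.8 V / 2^11.
V_out = -14.4 + 1353 × (28.8/2048) V
      = -14.4 V + 19.0266 V = 4.62656 V.

4.627 V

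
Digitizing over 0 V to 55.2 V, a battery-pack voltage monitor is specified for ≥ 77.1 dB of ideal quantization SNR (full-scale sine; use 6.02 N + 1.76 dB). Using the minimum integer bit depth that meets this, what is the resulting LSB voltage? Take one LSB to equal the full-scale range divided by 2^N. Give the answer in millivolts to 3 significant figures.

6.74 mV

Range is 55.2 V.
Required N = ⌈(77.1 − 1.76)/6.02⌉ = ⌈12.515⌉ = 13.
LSB = 55.2 V ÷ 2^13 = 55.2/8192 V = 6.74 mV.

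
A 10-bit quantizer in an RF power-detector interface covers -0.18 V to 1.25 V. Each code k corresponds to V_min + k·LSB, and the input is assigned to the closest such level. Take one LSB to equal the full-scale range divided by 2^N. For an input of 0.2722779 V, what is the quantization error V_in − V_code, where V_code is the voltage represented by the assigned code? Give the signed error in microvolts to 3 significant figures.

−183 µV

Range = 1.25 − (-0.18) = 1.43 V. LSB = 1.43 V / 2^10 ≈ 1.396 mV.
(0.2722779 − (-0.18)) / LSB = 0.4522779 × 1024/1.43 = 323.8689. Nearest integer: k = 324.
V_code = V_min + k × range/2^10 = -0.18 + 324 × 1.43/1024 = 0.2724609375 V.
e = 0.2722779 − (0.2724609375) = −183 µV.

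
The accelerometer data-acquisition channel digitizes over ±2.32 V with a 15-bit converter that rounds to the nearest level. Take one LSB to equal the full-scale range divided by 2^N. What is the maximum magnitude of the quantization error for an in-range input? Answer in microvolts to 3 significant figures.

Full-scale range = 2.32 V − (-2.32 V) = 4.64 V.
LSB = 4.64 V ÷ 2^15 = 4.64/32768 V = 141.60 µV.
A rounding quantizer has |error| ≤ LSB/2 = 70.8 µV.

70.8 µV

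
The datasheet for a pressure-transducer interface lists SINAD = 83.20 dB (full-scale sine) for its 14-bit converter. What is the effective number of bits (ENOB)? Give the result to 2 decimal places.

13.53 bits

(83.20 − 1.76) / 6.02 = 81.44/6.02 = 13.5282 effective bits.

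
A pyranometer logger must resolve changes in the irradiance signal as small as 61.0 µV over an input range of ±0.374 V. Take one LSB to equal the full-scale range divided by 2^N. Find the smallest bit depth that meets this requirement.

14 bits

Full-scale range = 0.374 V − (-0.374 V) = 0.748 V.
Levels needed ≥ 0.748/61.0 µV = 12260. 2^14 = 16384 suffices, so N_min = 14.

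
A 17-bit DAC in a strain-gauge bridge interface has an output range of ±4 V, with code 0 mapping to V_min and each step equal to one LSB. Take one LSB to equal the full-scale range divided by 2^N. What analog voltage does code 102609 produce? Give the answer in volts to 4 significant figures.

Range = 4 − (-4) = 8 V. LSB = 8 V / 2^17.
V_out = -4 + 102609 × (8/131072) V
      = -4 + 6.26276 = 2.26276 V.

2.263 V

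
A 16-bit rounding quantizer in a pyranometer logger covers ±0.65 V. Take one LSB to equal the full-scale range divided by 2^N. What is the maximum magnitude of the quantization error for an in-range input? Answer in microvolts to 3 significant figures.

Full-scale range = 0.65 V − (-0.65 V) = 1.3 V.
LSB = 1.3 V / 2^16 = 19.836 µV.
|e|_max = LSB/2 = 9.92 µV.

9.92 µV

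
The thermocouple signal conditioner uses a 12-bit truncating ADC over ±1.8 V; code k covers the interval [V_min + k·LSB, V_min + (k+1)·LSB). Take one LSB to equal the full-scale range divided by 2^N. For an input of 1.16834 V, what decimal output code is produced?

Range = 1.8 − (-1.8) = 3.6 V. LSB = 3.6 V / 2^12 ≈ 0.8789 mV.
V_in − V_min = 1.16834 − (-1.8) = 2.96834 V.
Divide by LSB: 2.96834 × 4096/3.6 = 3377.3113.
Truncating gives code 3377.

3377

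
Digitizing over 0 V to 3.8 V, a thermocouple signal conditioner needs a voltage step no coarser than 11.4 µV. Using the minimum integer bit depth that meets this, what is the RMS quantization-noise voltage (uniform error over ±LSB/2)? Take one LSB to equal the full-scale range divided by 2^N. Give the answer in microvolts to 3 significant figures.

Full-scale range = 3.8 V.
Levels needed ≥ 3.8/11.4 µV = 333300. 2^19 = 524288 suffices, so N_min = 19.
One LSB is 3.8 V / 524288 = 7.2479 µV.
σ_q = LSB/√12 = 7.2479 µV/3.4641 = 2.09 µV.

2.09 µV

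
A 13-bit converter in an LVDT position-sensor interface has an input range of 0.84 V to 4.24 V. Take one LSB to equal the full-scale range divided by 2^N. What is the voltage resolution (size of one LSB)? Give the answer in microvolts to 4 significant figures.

415.0 µV

The full-scale span is 4.24 − (0.84) = 3.4 V.
2^13 = 8192 levels.
Step size = 3.4/8192 V = 415.0 µV.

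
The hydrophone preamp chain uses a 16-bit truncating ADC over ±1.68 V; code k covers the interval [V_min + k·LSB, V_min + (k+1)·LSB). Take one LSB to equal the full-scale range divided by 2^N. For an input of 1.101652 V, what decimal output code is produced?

54255

The full-scale span is 1.68 − (-1.68) = 3.36 V. LSB = 3.36 V / 2^16 ≈ 51.27 µV.
(V_in − V_min) × 2^16/range = (1.101652 − (-1.68)) × 65536/3.36 = 54255.460.
Floor → code = 54255.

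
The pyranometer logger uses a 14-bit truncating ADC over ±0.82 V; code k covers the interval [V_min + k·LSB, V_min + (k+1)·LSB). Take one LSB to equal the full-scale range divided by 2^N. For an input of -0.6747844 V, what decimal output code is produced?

1450

Range = 0.82 − (-0.82) = 1.64 V. LSB = 1.64 V / 2^14 ≈ 100.1 µV.
(V_in − V_min) × 2^14/range = (-0.6747844 − (-0.82)) × 16384/1.64 = 1450.739.
Floor → code = 1450.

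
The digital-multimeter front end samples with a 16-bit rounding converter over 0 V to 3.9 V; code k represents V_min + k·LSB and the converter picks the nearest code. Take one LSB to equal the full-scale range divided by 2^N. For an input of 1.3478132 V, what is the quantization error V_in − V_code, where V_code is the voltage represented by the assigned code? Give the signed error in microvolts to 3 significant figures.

−12.4 µV

Full-scale range = 3.9 V. LSB = 3.9 V / 2^16 ≈ 59.51 µV.
(1.3478132 − (0)) / LSB = 1.3478132 × 65536/3.9 = 22648.7913. Nearest integer: k = 22649.
Reconstructed level: 0 + 22649 × 3.9/65536 V = 1.3478256226 V.
Error = V_in − V_code = 1.3478132 − (1.3478256226) = −12.4 µV.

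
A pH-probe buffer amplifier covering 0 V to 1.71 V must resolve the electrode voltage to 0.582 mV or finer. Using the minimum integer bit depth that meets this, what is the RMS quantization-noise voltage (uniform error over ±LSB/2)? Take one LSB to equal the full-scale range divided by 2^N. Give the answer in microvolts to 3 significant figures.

121 µV

V_FS = 1.71 V.
Need 2^N ≥ 1.71 V / 0.582 mV = 2938 → N_min = 12.
LSB = 1.71 V ÷ 2^12 = 1.71/4096 V = 417.48 µV.
σ_q = LSB/√12 = 417.48 µV/3.4641 = 121 µV.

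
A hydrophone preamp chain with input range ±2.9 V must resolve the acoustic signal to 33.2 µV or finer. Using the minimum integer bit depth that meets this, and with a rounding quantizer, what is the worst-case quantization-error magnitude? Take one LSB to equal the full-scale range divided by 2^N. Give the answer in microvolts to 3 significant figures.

11.1 µV

Span: 2.9 V − (-2.9 V) = 5.8 V.
5.8 V / 33.2 µV = 174700. Since 2^17 = 131072 and 2^18 = 262144, N = 18.
Step size = 5.8/262144 V = 22.125 µV.
Max error for round-to-nearest is LSB/2 = 11.1 µV.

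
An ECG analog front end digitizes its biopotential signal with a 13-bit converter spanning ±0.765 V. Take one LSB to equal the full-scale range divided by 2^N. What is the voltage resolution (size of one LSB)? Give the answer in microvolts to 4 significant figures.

The full-scale span is 0.765 − (-0.765) = 1.53 V.
2^13 = 8192 levels.
Step size = 1.53/8192 V = 186.8 µV.

186.8 µV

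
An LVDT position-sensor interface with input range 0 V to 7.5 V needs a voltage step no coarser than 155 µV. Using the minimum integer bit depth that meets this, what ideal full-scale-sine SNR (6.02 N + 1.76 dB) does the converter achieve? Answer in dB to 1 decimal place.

Full-scale range = 7.5 V.
Required number of levels: 7.5/155 µV = 48387; smallest N with 2^N ≥ that is 16.
Ideal SNR at N = 16: 6.02·16 + 1.76 = 98.1 dB.

98.1 dB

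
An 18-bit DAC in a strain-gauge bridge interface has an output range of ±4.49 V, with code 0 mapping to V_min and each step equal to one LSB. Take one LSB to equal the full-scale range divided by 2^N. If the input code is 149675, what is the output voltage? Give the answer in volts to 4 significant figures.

0.6373 V

Span: 4.49 V − (-4.49 V) = 8.98 V. LSB = 8.98 V / 2^18.
V_out = V_min + code × LSB = -4.49 V + 149675 × 8.98 V / 262144
      = -4.49 + 5.12726 = 0.637264 V.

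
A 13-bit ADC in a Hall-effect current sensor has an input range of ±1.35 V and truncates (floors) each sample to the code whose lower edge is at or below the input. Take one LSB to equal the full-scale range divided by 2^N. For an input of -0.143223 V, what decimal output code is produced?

3661

Range = 1.35 − (-1.35) = 2.7 V. LSB = 2.7 V / 2^13 ≈ 329.6 µV.
(V_in − V_min) × 2^13/range = (-0.143223 − (-1.35)) × 8192/2.7 = 3661.451.
Floor → code = 3661.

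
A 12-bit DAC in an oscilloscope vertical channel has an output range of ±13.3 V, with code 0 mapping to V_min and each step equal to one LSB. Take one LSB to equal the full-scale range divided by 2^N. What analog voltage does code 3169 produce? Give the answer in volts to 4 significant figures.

7.280 V

Span: 13.3 V − (-13.3 V) = 26.6 V. LSB = 26.6 V / 2^12.
Output = V_min + (3169/4096) × range = -13.3 + 0.773682 × 26.6 V
      = -13.3 + 20.5799 = 7.27993 V.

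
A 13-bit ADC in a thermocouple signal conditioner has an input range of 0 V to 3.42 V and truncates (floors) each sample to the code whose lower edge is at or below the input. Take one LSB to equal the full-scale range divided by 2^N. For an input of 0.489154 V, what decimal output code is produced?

1171

V_FS = 3.42 V. LSB = 3.42 V / 2^13 ≈ 417.5 µV.
V_in − V_min = 0.489154 − (0) = 0.489154 V.
Divide by LSB: 0.489154 × 8192/3.42 = 1171.6812.
Truncating gives code 1171.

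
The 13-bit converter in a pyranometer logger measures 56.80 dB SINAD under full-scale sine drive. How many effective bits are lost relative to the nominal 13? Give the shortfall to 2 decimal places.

3.86 bits

ENOB = (SINAD − 1.76)/6.02 = (56.80 − 1.76)/6.02 = 9.1429 bits.
Shortfall = 13 − 9.1429 = 3.8571 bits.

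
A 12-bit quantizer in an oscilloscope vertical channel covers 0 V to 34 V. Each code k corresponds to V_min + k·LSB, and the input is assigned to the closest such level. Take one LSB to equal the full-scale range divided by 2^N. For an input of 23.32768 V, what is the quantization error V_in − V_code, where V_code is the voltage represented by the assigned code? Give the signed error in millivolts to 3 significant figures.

Span = 34 V. LSB = 34 V / 2^12 ≈ 8.301 mV.
Position in LSBs: (23.32768 − (0)) × 4096/34 = 2810.2993; rounding gives k = 2810.
Reconstructed level: 0 + 2810 × 34/4096 V = 23.32519531 V.
Error = V_in − V_code = 23.32768 − (23.32519531) = +2.48 mV.

+2.48 mV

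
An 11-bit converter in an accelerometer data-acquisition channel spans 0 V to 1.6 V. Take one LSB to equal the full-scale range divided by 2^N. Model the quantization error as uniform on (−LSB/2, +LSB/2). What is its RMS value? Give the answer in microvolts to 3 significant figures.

Full-scale range = 1.6 V.
LSB = 1.6 V / 2^11 = 0.78125 mV.
V_rms = LSB/√12 = 0.78125 mV / √12 = 226 µV.

226 µV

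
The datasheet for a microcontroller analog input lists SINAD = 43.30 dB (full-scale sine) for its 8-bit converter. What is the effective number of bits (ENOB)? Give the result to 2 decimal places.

6.90 bits

(43.30 − 1.76) / 6.02 = 41.54/6.02 = 6.9003 effective bits.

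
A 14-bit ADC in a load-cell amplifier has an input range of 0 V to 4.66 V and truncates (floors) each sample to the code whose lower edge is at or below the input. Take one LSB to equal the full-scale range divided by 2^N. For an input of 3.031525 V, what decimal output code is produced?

V_FS = 4.66 V. LSB = 4.66 V / 2^14 ≈ 284.4 µV.
V_in − V_min = 3.031525 − (0) = 3.031525 V.
Divide by LSB: 3.031525 × 16384/4.66 = 10658.4776.
Truncating gives code 10658.

10658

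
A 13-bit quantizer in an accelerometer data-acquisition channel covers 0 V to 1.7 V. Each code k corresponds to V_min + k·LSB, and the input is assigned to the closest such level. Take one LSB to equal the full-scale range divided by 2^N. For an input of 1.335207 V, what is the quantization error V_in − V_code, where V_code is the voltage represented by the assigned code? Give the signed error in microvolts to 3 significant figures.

+26.3 µV

Span = 1.7 V. LSB = 1.7 V / 2^13 ≈ 207.5 µV.
(V_in − V_min)/LSB = (1.335207 − (0)) × 8192/1.7 = 6434.1269 → nearest code k = 6434.
Reconstructed level: 0 + 6434 × 1.7/8192 V = 1.335180664 V.
Error = V_in − V_code = 1.335207 − (1.335180664) = +26.3 µV.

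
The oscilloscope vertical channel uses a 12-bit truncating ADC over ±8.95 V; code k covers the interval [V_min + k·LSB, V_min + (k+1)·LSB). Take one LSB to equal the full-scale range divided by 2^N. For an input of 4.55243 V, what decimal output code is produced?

3089

Span: 8.95 V − (-8.95 V) = 17.9 V. LSB = 17.9 V / 2^12 ≈ 4.370 mV.
V_in − V_min = 4.55243 − (-8.95) = 13.50243 V.
Divide by LSB: 13.50243 × 4096/17.9 = 3089.7181.
Truncating gives code 3089.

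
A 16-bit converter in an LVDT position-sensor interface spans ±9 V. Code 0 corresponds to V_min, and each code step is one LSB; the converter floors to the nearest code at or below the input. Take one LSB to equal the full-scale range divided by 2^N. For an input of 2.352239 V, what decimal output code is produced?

Range = 9 − (-9) = 18 V. LSB = 18 V / 2^16 ≈ 274.7 µV.
(V_in − V_min) × 2^16/range = (2.352239 − (-9)) × 65536/18 = 41332.241.
Floor → code = 41332.

41332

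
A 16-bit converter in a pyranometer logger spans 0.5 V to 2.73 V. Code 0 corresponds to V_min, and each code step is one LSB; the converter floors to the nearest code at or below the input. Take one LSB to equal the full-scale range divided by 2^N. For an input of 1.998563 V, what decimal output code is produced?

Full-scale range = 2.73 V − (0.5 V) = 2.23 V. LSB = 2.23 V / 2^16 ≈ 34.03 µV.
code = ⌊(V_in − V_min)/LSB⌋ = ⌊(V_in − V_min) × 2^16 / range⌋
     = ⌊(1.998563 − (0.5)) × 65536 / 2.23⌋ = ⌊1.498563 × 65536/2.23⌋
     = ⌊44040.280⌋ = 44040.

44040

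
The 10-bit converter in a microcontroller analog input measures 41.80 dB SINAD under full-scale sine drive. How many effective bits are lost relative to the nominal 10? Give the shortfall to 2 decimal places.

3.35 bits

N_eff = (41.80 − 1.76)/6.02 = 6.6512 bits.
Lost resolution: 10 − 6.6512 = 3.3488 bits.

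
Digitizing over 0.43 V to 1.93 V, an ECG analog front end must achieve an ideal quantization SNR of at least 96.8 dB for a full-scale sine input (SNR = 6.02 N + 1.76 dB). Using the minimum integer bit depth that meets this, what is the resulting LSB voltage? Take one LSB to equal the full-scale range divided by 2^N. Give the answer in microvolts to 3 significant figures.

22.9 µV

Span: 1.93 V − (0.43 V) = 1.5 V.
Solving 6.02 N ≥ 96.8 − 1.76: N ≥ 15.787. Round up → N = 16.
One LSB is 1.5 V / 65536 = 22.9 µV.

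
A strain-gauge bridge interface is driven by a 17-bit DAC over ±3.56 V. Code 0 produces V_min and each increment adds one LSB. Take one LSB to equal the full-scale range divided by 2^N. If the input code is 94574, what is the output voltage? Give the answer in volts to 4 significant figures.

Full-scale range = 3.56 V − (-3.56 V) = 7.12 V. LSB = 7.12 V / 2^17.
V_out = -3.56 + 94574 × (7.12/131072) V
      = -3.56 V + 5.13738 V = 1.57738 V.

1.577 V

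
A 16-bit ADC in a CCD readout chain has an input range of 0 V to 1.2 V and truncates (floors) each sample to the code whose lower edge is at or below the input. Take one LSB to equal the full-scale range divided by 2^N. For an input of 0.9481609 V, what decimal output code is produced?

51782

V_FS = 1.2 V. LSB = 1.2 V / 2^16 ≈ 18.31 µV.
code = ⌊(V_in − V_min)/LSB⌋ = ⌊(V_in − V_min) × 2^16 / range⌋
     = ⌊(0.9481609 − (0)) × 65536 / 1.2⌋ = ⌊0.9481609 × 65536/1.2⌋
     = ⌊51782.227⌋ = 51782.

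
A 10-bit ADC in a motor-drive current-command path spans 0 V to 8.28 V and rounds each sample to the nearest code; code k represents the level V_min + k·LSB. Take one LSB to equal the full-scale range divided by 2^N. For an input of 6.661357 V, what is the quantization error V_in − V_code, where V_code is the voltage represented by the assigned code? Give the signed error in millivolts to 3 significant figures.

−1.46 mV

Range is 8.28 V. LSB = 8.28 V / 2^10 ≈ 8.086 mV.
Position in LSBs: (6.661357 − (0)) × 1024/8.28 = 823.8200; rounding gives k = 824.
V_code = V_min + k × range/2^10 = 0 + 824 × 8.28/1024 = 6.662812500 V.
Error = V_in − V_code = 6.661357 − (6.662812500) = −1.46 mV.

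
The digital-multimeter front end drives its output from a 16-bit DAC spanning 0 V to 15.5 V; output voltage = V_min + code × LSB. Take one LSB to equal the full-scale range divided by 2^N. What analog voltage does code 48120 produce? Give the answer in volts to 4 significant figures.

11.38 V

V_FS = 15.5 V. LSB = 15.5 V / 2^16.
Output = V_min + (48120/65536) × range = 0 + 0.734253 × 15.5 V
      = 0 V + 11.3809 V = 11.3809 V.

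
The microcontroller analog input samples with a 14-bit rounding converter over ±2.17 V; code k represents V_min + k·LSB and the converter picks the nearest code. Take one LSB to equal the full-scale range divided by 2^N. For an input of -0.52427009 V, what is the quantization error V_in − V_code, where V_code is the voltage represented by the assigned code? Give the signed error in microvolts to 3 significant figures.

Range = 2.17 − (-2.17) = 4.34 V. LSB = 4.34 V / 2^14 ≈ 264.9 µV.
(-0.52427009 − (-2.17)) / LSB = 1.64572991 × 16384/4.34 = 6212.8200. Nearest integer: k = 6213.
V_code = -2.17 + (6213/16384) × 4.34 = -0.52422241211 V.
Error = V_in − V_code = -0.52427009 − (-0.52422241211) = −47.7 µV.

−47.7 µV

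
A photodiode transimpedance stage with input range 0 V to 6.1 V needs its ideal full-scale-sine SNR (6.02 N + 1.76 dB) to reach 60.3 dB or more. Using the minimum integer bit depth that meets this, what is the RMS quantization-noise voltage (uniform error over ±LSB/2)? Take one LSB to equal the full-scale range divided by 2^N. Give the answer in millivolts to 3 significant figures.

Full-scale range = 6.1 V.
Required N = ⌈(60.3 − 1.76)/6.02⌉ = ⌈9.724⌉ = 10.
One LSB is 6.1 V / 1024 = 5.9570 mV.
σ_q = LSB/√12 = 5.9570 mV/3.4641 = 1.72 mV.

1.72 mV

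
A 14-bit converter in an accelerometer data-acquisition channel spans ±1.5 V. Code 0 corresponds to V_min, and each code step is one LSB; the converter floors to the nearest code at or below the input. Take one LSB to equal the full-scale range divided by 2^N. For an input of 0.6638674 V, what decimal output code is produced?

11817

Range = 1.5 − (-1.5) = 3 V. LSB = 3 V / 2^14 ≈ 183.1 µV.
V_in − V_min = 0.6638674 − (-1.5) = 2.1638674 V.
Divide by LSB: 2.1638674 × 16384/3 = 11817.6012.
Truncating gives code 11817.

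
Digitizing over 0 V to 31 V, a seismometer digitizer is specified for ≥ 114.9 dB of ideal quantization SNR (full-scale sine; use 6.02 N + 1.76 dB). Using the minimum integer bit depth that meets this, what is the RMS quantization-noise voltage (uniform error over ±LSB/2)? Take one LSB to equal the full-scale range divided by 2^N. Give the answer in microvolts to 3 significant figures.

17.1 µV

V_FS = 31 V.
N ≥ (114.9 − 1.76)/6.02 = 18.794 → N_min = 19.
One LSB is 31 V / 524288 = 59.128 µV.
σ_q = LSB/√12 = 59.128 µV/3.4641 = 17.1 µV.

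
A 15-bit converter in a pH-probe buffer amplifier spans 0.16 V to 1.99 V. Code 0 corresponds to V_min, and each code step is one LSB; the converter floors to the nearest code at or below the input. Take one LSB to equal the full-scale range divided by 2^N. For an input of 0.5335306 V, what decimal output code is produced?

Span: 1.99 V − (0.16 V) = 1.83 V. LSB = 1.83 V / 2^15 ≈ 55.85 µV.
code = ⌊(V_in − V_min)/LSB⌋ = ⌊(V_in − V_min) × 2^15 / range⌋
     = ⌊(0.5335306 − (0.16)) × 32768 / 1.83⌋ = ⌊0.3735306 × 32768/1.83⌋
     = ⌊6688.443⌋ = 6688.

6688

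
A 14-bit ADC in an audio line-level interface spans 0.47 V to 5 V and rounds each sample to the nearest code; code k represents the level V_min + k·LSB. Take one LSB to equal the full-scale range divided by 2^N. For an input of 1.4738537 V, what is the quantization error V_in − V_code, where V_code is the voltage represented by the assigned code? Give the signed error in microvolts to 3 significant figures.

Span: 5 V − (0.47 V) = 4.53 V. LSB = 4.53 V / 2^14 ≈ 276.5 µV.
Position in LSBs: (1.4738537 − (0.47)) × 16384/4.53 = 3630.7150; rounding gives k = 3631.
Reconstructed level: 0.47 + 3631 × 4.53/16384 V = 1.4739324951 V.
e = 1.4738537 − (1.4739324951) = −78.8 µV.

−78.8 µV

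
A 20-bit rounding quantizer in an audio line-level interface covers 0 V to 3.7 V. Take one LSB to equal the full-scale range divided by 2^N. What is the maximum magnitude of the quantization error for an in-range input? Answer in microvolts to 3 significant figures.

Full-scale range = 3.7 V.
LSB = 3.7 V / 2^20 = 3.5286 µV.
A rounding quantizer has |error| ≤ LSB/2 = 1.76 µV.

1.76 µV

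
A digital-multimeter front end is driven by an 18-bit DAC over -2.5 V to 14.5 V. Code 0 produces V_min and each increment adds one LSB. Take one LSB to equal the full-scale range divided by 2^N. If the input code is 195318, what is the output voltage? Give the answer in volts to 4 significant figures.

Range = 14.5 − (-2.5) = 17 V. LSB = 17 V / 2^18.
V_out = V_min + code × LSB = -2.5 V + 195318 × 17 V / 262144
      = -2.5 V + 12.6663 V = 10.1663 V.

10.17 V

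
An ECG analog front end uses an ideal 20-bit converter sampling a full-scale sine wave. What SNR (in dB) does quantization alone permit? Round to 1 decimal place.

122.2 dB

Ideal quantization SNR: 6.02 × 20 + 1.76 dB = 122.2 dB.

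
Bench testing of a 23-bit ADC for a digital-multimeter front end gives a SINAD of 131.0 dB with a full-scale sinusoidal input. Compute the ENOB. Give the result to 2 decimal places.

21.47 bits

ENOB = (SINAD − 1.76) / 6.02 = (131.0 − 1.76) / 6.02 = 129.24 / 6.02 = 21.4684.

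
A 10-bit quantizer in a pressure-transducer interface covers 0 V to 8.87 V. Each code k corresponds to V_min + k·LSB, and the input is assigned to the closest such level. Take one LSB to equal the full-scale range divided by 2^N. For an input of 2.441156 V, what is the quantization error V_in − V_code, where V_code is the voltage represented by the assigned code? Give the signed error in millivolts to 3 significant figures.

Full-scale range = 8.87 V. LSB = 8.87 V / 2^10 ≈ 8.662 mV.
(2.441156 − (0)) / LSB = 2.441156 × 1024/8.87 = 281.8200. Nearest integer: k = 282.
Reconstructed level: 0 + 282 × 8.87/1024 V = 2.442714844 V.
e = 2.441156 − (2.442714844) = −1.56 mV.

−1.56 mV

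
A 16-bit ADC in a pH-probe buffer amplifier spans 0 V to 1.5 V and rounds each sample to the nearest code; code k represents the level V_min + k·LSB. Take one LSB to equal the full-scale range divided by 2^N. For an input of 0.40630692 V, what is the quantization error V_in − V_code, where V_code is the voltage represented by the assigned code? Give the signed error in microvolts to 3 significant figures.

Range is 1.5 V. LSB = 1.5 V / 2^16 ≈ 22.89 µV.
(0.40630692 − (0)) / LSB = 0.40630692 × 65536/1.5 = 17751.8202. Nearest integer: k = 17752.
V_code = 0 + (17752/65536) × 1.5 = 0.40631103516 V.
e = 0.40630692 − (0.40631103516) = −4.12 µV.

−4.12 µV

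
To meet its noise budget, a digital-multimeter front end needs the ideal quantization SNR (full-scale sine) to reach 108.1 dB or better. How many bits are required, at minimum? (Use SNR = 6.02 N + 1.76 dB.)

Solving 6.02 N ≥ 108.1 − 1.76: N ≥ 17.664. Round up → N = 18.

18 bits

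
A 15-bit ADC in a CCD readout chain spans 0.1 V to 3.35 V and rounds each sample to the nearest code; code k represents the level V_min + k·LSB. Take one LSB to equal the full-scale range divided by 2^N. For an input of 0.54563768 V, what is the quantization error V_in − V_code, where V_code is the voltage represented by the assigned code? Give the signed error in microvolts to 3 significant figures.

+12.4 µV

Span: 3.35 V − (0.1 V) = 3.25 V. LSB = 3.25 V / 2^15 ≈ 99.18 µV.
(0.54563768 − (0.1)) / LSB = 0.44563768 × 32768/3.25 = 4493.1248. Nearest integer: k = 4493.
V_code = 0.1 + (4493/32768) × 3.25 = 0.54562530518 V.
V_in − V_code = 0.54563768 − (0.54562530518) = +12.4 µV.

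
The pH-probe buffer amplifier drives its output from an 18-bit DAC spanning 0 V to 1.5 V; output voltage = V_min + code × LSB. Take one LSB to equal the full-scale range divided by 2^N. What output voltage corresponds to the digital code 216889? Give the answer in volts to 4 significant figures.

1.241 V

Full-scale range = 1.5 V. LSB = 1.5 V / 2^18.
V_out = V_min + code × LSB = 0 V + 216889 × 1.5 V / 262144
      = 0 V + 1.24105 V = 1.24105 V.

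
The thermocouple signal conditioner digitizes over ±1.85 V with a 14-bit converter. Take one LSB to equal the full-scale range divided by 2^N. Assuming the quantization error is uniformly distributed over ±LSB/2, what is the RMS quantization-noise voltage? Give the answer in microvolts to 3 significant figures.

65.2 µV

Full-scale range = 1.85 V − (-1.85 V) = 3.7 V.
LSB = 3.7 V ÷ 2^14 = 3.7/16384 V = 225.83 µV.
V_rms = LSB/√12 = 225.83 µV / √12 = 65.2 µV.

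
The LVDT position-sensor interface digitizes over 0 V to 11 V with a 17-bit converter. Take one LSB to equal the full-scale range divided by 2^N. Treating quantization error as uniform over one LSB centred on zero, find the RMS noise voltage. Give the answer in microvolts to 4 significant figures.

Full-scale range = 11 V.
LSB = 11 V / 2^17 = 83.9233 µV.
RMS of a uniform error over width LSB is LSB/√12 = 24.23 µV.

24.23 µV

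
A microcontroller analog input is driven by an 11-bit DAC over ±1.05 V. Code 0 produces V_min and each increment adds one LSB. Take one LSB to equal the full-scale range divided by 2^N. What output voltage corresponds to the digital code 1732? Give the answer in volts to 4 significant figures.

0.7260 V

Span: 1.05 V − (-1.05 V) = 2.1 V. LSB = 2.1 V / 2^11.
V_out = -1.05 + 1732 × (2.1/2048) V
      = -1.05 V + 1.77598 V = 0.725977 V.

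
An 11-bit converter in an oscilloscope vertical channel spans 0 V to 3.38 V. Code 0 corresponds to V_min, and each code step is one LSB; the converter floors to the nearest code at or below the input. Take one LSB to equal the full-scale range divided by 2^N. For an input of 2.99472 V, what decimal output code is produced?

Range is 3.38 V. LSB = 3.38 V / 2^11 ≈ 1.650 mV.
code = ⌊(V_in − V_min)/LSB⌋ = ⌊(V_in − V_min) × 2^11 / range⌋
     = ⌊(2.99472 − (0)) × 2048 / 3.38⌋ = ⌊2.99472 × 2048/3.38⌋
     = ⌊1814.552⌋ = 1814.

1814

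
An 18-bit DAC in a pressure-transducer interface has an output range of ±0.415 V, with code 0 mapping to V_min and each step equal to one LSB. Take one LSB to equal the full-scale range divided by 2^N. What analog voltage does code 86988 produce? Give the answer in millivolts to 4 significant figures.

-139.6 mV

Range = 0.415 − (-0.415) = 0.83 V. LSB = 0.83 V / 2^18.
V_out = V_min + code × LSB = -0.415 V + 86988 × 0.83 V / 262144
      = -0.415 + 0.275421 = -0.139579 V.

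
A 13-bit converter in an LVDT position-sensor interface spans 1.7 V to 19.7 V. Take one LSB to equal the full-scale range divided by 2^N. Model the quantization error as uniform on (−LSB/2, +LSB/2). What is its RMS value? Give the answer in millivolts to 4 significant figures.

0.6343 mV

Full-scale range = 19.7 V − (1.7 V) = 18 V.
LSB = 18 V / 2^13 = 2.19727 mV.
For a uniform distribution on [−LSB/2, +LSB/2], V_rms = LSB/√12 = 2.19727 mV/3.4641 = 0.6343 mV.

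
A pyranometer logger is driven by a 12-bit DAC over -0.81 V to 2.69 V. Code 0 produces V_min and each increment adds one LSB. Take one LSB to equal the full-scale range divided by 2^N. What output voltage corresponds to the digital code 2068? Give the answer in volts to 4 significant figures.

0.9571 V

Span: 2.69 V − (-0.81 V) = 3.5 V. LSB = 3.5 V / 2^12.
V_out = V_min + code × LSB = -0.81 V + 2068 × 3.5 V / 4096
      = -0.81 + 1.76709 = 0.957090 V.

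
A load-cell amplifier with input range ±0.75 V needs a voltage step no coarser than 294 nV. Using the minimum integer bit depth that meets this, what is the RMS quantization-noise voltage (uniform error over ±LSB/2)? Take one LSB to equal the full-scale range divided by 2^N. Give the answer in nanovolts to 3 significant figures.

Range = 0.75 − (-0.75) = 1.5 V.
Levels needed ≥ 1.5/294 nV = 5.102e6. 2^23 = 8388608 suffices, so N_min = 23.
One LSB is 1.5 V / 8388608 = 178.81 nV.
σ_q = LSB/√12 = 178.81 nV/3.4641 = 51.6 nV.

51.6 nV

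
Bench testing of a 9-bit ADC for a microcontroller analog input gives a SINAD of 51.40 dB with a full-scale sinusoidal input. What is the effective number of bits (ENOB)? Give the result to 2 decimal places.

8.25 bits

(51.40 − 1.76) / 6.02 = 49.64/6.02 = 8.2458 effective bits.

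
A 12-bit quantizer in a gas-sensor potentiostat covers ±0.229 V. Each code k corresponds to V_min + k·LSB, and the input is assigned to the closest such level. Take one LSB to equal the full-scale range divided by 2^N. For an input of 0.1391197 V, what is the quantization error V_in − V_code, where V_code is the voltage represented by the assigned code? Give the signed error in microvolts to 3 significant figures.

The full-scale span is 0.229 − (-0.229) = 0.458 V. LSB = 0.458 V / 2^12 ≈ 111.8 µV.
(0.1391197 − (-0.229)) / LSB = 0.3681197 × 4096/0.458 = 3292.1797. Nearest integer: k = 3292.
Reconstructed level: -0.229 + 3292 × 0.458/4096 V = 0.1390996094 V.
V_in − V_code = 0.1391197 − (0.1390996094) = +20.1 µV.

+20.1 µV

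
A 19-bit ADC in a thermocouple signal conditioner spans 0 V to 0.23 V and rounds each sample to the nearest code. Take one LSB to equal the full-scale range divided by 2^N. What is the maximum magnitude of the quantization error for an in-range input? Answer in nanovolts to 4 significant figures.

219.3 nV

Span = 0.23 V.
One LSB is 0.23 V / 524288 = 438.690 nV.
|e|_max = LSB/2 = 219.3 nV.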